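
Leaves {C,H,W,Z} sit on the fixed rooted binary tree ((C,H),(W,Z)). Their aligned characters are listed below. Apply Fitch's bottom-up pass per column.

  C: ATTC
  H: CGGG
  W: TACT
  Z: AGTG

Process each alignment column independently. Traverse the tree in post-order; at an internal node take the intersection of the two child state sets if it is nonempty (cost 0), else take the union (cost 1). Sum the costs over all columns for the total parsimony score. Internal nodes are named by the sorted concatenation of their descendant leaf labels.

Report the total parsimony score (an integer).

site 0, node CH: C={A} ∪ H={C} → {A,C} (+1)
site 0, node WZ: W={T} ∪ Z={A} → {A,T} (+1)
site 0, node CHWZ: CH={A,C} ∩ WZ={A,T} → {A} (+0)
site 1, node CH: C={T} ∪ H={G} → {G,T} (+1)
site 1, node WZ: W={A} ∪ Z={G} → {A,G} (+1)
site 1, node CHWZ: CH={G,T} ∩ WZ={A,G} → {G} (+0)
site 2, node CH: C={T} ∪ H={G} → {G,T} (+1)
site 2, node WZ: W={C} ∪ Z={T} → {C,T} (+1)
site 2, node CHWZ: CH={G,T} ∩ WZ={C,T} → {T} (+0)
site 3, node CH: C={C} ∪ H={G} → {C,G} (+1)
site 3, node WZ: W={T} ∪ Z={G} → {G,T} (+1)
site 3, node CHWZ: CH={C,G} ∩ WZ={G,T} → {G} (+0)
per-site changes: [2, 2, 2, 2]; total = 8

8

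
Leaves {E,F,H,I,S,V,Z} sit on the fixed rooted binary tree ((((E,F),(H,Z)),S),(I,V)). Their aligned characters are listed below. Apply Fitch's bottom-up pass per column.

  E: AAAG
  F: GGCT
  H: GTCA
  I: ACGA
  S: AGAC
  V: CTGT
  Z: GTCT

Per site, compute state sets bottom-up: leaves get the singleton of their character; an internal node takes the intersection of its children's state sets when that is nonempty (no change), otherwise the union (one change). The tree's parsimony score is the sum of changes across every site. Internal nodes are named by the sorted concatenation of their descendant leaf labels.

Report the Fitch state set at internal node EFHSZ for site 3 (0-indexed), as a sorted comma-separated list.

C,T

EF@0: {A} ∪ {G} = {A,G} (union, +1)
HZ@0: {G} ∩ {G} = {G} (intersection, +0)
EFHZ@0: {A,G} ∩ {G} = {G} (intersection, +0)
EFHSZ@0: {G} ∪ {A} = {A,G} (union, +1)
IV@0: {A} ∪ {C} = {A,C} (union, +1)
EFHISVZ@0: {A,G} ∩ {A,C} = {A} (intersection, +0)
EF@1: {A} ∪ {G} = {A,G} (union, +1)
HZ@1: {T} ∩ {T} = {T} (intersection, +0)
EFHZ@1: {A,G} ∪ {T} = {A,G,T} (union, +1)
EFHSZ@1: {A,G,T} ∩ {G} = {G} (intersection, +0)
IV@1: {C} ∪ {T} = {C,T} (union, +1)
EFHISVZ@1: {G} ∪ {C,T} = {C,G,T} (union, +1)
EF@2: {A} ∪ {C} = {A,C} (union, +1)
HZ@2: {C} ∩ {C} = {C} (intersection, +0)
EFHZ@2: {A,C} ∩ {C} = {C} (intersection, +0)
EFHSZ@2: {C} ∪ {A} = {A,C} (union, +1)
IV@2: {G} ∩ {G} = {G} (intersection, +0)
EFHISVZ@2: {A,C} ∪ {G} = {A,C,G} (union, +1)
EF@3: {G} ∪ {T} = {G,T} (union, +1)
HZ@3: {A} ∪ {T} = {A,T} (union, +1)
EFHZ@3: {G,T} ∩ {A,T} = {T} (intersection, +0)
EFHSZ@3: {T} ∪ {C} = {C,T} (union, +1)
IV@3: {A} ∪ {T} = {A,T} (union, +1)
EFHISVZ@3: {C,T} ∩ {A,T} = {T} (intersection, +0)
per-site changes: [3, 4, 3, 4]; total = 14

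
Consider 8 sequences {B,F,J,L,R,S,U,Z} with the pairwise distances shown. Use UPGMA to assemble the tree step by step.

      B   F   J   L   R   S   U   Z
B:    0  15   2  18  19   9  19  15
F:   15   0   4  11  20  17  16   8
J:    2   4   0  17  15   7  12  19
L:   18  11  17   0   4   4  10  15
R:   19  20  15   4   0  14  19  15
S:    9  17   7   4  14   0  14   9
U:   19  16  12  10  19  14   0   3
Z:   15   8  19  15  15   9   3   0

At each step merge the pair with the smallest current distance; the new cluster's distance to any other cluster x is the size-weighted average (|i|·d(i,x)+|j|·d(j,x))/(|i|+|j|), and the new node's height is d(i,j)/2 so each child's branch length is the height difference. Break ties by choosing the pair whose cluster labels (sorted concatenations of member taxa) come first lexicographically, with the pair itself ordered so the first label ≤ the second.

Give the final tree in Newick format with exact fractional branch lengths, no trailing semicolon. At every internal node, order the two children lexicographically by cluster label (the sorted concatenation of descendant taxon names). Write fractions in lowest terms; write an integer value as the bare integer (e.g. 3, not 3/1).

1. join B+J (d=2) ⇒ BJ; edges |B|=1, |J|=1
  updated: d(BJ,F)=19/2, d(BJ,L)=35/2, d(BJ,R)=17, d(BJ,S)=8, d(BJ,U)=31/2, d(BJ,Z)=17
2. join U+Z (d=3) ⇒ UZ; edges |U|=3/2, |Z|=3/2
  updated: d(BJ,UZ)=65/4, d(F,UZ)=12, d(L,UZ)=25/2, d(R,UZ)=17, d(S,UZ)=23/2
3. join L+R (d=4) ⇒ LR; edges |L|=2, |R|=2
  updated: d(BJ,LR)=69/4, d(F,LR)=31/2, d(LR,S)=9, d(LR,UZ)=59/4
4. join BJ+S (d=8) ⇒ BJS; edges |BJ|=3, |S|=4
  updated: d(BJS,F)=12, d(BJS,LR)=29/2, d(BJS,UZ)=44/3
5. join BJS+F (d=12) ⇒ BFJS; edges |BJS|=2, |F|=6
  updated: d(BFJS,LR)=59/4, d(BFJS,UZ)=14
6. join BFJS+UZ (d=14) ⇒ BFJSUZ; edges |BFJS|=1, |UZ|=11/2
  updated: d(BFJSUZ,LR)=59/4
7. join BFJSUZ+LR (d=59/4) ⇒ BFJLRSUZ; edges |BFJSUZ|=3/8, |LR|=43/8
final tree: (((((B:1,J:1):3,S:4):2,F:6):1,(U:3/2,Z:3/2):11/2):3/8,(L:2,R:2):43/8)
total length: 145/4

(((((B:1,J:1):3,S:4):2,F:6):1,(U:3/2,Z:3/2):11/2):3/8,(L:2,R:2):43/8)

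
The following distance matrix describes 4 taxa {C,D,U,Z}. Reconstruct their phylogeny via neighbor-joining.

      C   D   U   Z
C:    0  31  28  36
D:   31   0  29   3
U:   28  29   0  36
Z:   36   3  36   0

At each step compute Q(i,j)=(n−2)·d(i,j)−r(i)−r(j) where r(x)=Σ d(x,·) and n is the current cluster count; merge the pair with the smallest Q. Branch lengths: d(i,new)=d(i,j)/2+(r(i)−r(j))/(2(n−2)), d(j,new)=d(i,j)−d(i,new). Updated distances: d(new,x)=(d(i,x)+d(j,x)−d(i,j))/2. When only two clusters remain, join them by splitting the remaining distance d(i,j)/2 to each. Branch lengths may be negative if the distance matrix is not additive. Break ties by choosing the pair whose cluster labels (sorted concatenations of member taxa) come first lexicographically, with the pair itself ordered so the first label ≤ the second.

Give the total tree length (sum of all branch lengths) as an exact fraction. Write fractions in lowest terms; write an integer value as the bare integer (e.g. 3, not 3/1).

97/2

iteration 1: select C,U (d=28, Q=-132); attach at lengths (29/2, 27/2); label the merged cluster CU
  updated: d(CU,D)=16, d(CU,Z)=22
iteration 2: select CU,D (d=16, Q=-41); attach at lengths (35/2, -3/2); label the merged cluster CDU
  updated: d(CDU,Z)=9/2
iteration 3: select CDU,Z (d=9/2); attach at lengths (9/4, 9/4); label the merged cluster CDUZ
final tree: (((C:29/2,U:27/2):35/2,D:-3/2):9/4,Z:9/4)
total length: 97/2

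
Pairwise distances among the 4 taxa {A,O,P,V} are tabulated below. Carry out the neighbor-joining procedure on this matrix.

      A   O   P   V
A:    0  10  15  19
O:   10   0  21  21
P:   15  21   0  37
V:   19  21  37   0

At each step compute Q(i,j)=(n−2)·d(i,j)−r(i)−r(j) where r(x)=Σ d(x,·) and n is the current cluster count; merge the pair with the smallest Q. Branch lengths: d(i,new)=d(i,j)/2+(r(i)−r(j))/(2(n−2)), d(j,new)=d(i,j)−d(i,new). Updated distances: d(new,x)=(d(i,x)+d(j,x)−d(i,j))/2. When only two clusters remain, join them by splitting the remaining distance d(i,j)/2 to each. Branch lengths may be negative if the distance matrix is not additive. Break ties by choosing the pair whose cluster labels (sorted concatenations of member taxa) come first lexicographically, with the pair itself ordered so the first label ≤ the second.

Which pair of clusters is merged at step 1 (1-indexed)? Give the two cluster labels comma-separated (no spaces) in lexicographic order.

A,P

iteration 1: select A,P (d=15, Q=-87); attach at lengths (1/4, 59/4); label the merged cluster AP
  updated: d(AP,O)=8, d(AP,V)=41/2
iteration 2: select AP,O (d=8, Q=-99/2); attach at lengths (15/4, 17/4); label the merged cluster AOP
  updated: d(AOP,V)=67/4
iteration 3: select AOP,V (d=67/4); attach at lengths (67/8, 67/8); label the merged cluster AOPV
final tree: (((A:1/4,P:59/4):15/4,O:17/4):67/8,V:67/8)
total length: 159/4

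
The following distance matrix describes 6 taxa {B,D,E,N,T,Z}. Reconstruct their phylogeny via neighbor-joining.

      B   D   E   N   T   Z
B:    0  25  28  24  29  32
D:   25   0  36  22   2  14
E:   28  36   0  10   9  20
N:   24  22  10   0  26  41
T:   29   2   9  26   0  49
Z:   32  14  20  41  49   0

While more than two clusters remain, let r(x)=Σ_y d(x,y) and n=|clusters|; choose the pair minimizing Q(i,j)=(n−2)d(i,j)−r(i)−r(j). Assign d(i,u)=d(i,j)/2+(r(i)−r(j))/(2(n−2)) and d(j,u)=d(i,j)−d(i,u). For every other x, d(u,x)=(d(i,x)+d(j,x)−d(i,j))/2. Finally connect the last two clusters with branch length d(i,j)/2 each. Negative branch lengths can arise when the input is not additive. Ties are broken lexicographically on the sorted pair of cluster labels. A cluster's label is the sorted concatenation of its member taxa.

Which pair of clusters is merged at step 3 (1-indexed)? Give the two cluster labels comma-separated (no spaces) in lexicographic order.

1. join D+T (d=2, Q=-206) ⇒ DT; edges |D|=-1, |T|=3
  updated: d(B,DT)=26, d(DT,E)=43/2, d(DT,N)=23, d(DT,Z)=61/2
2. join E+N (d=10, Q=-295/2) ⇒ EN; edges |E|=23/12, |N|=97/12
  updated: d(B,EN)=21, d(DT,EN)=69/4, d(EN,Z)=51/2
3. join B+Z (d=32, Q=-103) ⇒ BZ; edges |B|=55/4, |Z|=73/4
  updated: d(BZ,DT)=49/4, d(BZ,EN)=29/4
4. join BZ+DT (d=49/4, Q=-147/4) ⇒ BDTZ; edges |BZ|=9/8, |DT|=89/8
  updated: d(BDTZ,EN)=49/8
5. join BDTZ+EN (d=49/8) ⇒ BDENTZ; edges |BDTZ|=49/16, |EN|=49/16
final tree: (((B:55/4,Z:73/4):9/8,(D:-1,T:3):89/8):49/16,(E:23/12,N:97/12):49/16)
total length: 499/8

B,Z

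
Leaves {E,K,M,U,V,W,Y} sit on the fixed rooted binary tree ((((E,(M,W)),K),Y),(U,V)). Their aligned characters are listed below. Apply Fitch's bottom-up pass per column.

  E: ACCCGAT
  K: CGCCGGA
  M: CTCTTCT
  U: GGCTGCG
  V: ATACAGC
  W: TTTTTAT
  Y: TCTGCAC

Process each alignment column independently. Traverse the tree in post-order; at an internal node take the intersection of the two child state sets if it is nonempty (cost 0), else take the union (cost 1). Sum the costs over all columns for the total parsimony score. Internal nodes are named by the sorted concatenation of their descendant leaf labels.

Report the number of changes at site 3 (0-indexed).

[col 0] MW: children M:{C}, W:{T} ∪→ {C,T}; cost 1
[col 0] EMW: children E:{A}, MW:{C,T} ∪→ {A,C,T}; cost 1
[col 0] EKMW: children EMW:{A,C,T}, K:{C} ∩→ {C}; cost 0
[col 0] EKMWY: children EKMW:{C}, Y:{T} ∪→ {C,T}; cost 1
[col 0] UV: children U:{G}, V:{A} ∪→ {A,G}; cost 1
[col 0] EKMUVWY: children EKMWY:{C,T}, UV:{A,G} ∪→ {A,C,G,T}; cost 1
[col 1] MW: children M:{T}, W:{T} ∩→ {T}; cost 0
[col 1] EMW: children E:{C}, MW:{T} ∪→ {C,T}; cost 1
[col 1] EKMW: children EMW:{C,T}, K:{G} ∪→ {C,G,T}; cost 1
[col 1] EKMWY: children EKMW:{C,G,T}, Y:{C} ∩→ {C}; cost 0
[col 1] UV: children U:{G}, V:{T} ∪→ {G,T}; cost 1
[col 1] EKMUVWY: children EKMWY:{C}, UV:{G,T} ∪→ {C,G,T}; cost 1
[col 2] MW: children M:{C}, W:{T} ∪→ {C,T}; cost 1
[col 2] EMW: children E:{C}, MW:{C,T} ∩→ {C}; cost 0
[col 2] EKMW: children EMW:{C}, K:{C} ∩→ {C}; cost 0
[col 2] EKMWY: children EKMW:{C}, Y:{T} ∪→ {C,T}; cost 1
[col 2] UV: children U:{C}, V:{A} ∪→ {A,C}; cost 1
[col 2] EKMUVWY: children EKMWY:{C,T}, UV:{A,C} ∩→ {C}; cost 0
[col 3] MW: children M:{T}, W:{T} ∩→ {T}; cost 0
[col 3] EMW: children E:{C}, MW:{T} ∪→ {C,T}; cost 1
[col 3] EKMW: children EMW:{C,T}, K:{C} ∩→ {C}; cost 0
[col 3] EKMWY: children EKMW:{C}, Y:{G} ∪→ {C,G}; cost 1
[col 3] UV: children U:{T}, V:{C} ∪→ {C,T}; cost 1
[col 3] EKMUVWY: children EKMWY:{C,G}, UV:{C,T} ∩→ {C}; cost 0
[col 4] MW: children M:{T}, W:{T} ∩→ {T}; cost 0
[col 4] EMW: children E:{G}, MW:{T} ∪→ {G,T}; cost 1
[col 4] EKMW: children EMW:{G,T}, K:{G} ∩→ {G}; cost 0
[col 4] EKMWY: children EKMW:{G}, Y:{C} ∪→ {C,G}; cost 1
[col 4] UV: children U:{G}, V:{A} ∪→ {A,G}; cost 1
[col 4] EKMUVWY: children EKMWY:{C,G}, UV:{A,G} ∩→ {G}; cost 0
[col 5] MW: children M:{C}, W:{A} ∪→ {A,C}; cost 1
[col 5] EMW: children E:{A}, MW:{A,C} ∩→ {A}; cost 0
[col 5] EKMW: children EMW:{A}, K:{G} ∪→ {A,G}; cost 1
[col 5] EKMWY: children EKMW:{A,G}, Y:{A} ∩→ {A}; cost 0
[col 5] UV: children U:{C}, V:{G} ∪→ {C,G}; cost 1
[col 5] EKMUVWY: children EKMWY:{A}, UV:{C,G} ∪→ {A,C,G}; cost 1
[col 6] MW: children M:{T}, W:{T} ∩→ {T}; cost 0
[col 6] EMW: children E:{T}, MW:{T} ∩→ {T}; cost 0
[col 6] EKMW: children EMW:{T}, K:{A} ∪→ {A,T}; cost 1
[col 6] EKMWY: children EKMW:{A,T}, Y:{C} ∪→ {A,C,T}; cost 1
[col 6] UV: children U:{G}, V:{C} ∪→ {C,G}; cost 1
[col 6] EKMUVWY: children EKMWY:{A,C,T}, UV:{C,G} ∩→ {C}; cost 0
per-site changes: [5, 4, 3, 3, 3, 4, 3]; total = 25

3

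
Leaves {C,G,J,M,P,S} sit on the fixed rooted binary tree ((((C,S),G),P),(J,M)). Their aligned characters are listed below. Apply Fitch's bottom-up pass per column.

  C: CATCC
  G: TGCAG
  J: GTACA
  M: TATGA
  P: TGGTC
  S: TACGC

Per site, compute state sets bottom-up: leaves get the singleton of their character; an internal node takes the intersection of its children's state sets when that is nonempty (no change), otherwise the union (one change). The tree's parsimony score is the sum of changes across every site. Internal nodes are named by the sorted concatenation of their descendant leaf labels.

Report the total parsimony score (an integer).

15

site 0, node CS: C={C} ∪ S={T} → {C,T} (+1)
site 0, node CGS: CS={C,T} ∩ G={T} → {T} (+0)
site 0, node CGPS: CGS={T} ∩ P={T} → {T} (+0)
site 0, node JM: J={G} ∪ M={T} → {G,T} (+1)
site 0, node CGJMPS: CGPS={T} ∩ JM={G,T} → {T} (+0)
site 1, node CS: C={A} ∩ S={A} → {A} (+0)
site 1, node CGS: CS={A} ∪ G={G} → {A,G} (+1)
site 1, node CGPS: CGS={A,G} ∩ P={G} → {G} (+0)
site 1, node JM: J={T} ∪ M={A} → {A,T} (+1)
site 1, node CGJMPS: CGPS={G} ∪ JM={A,T} → {A,G,T} (+1)
site 2, node CS: C={T} ∪ S={C} → {C,T} (+1)
site 2, node CGS: CS={C,T} ∩ G={C} → {C} (+0)
site 2, node CGPS: CGS={C} ∪ P={G} → {C,G} (+1)
site 2, node JM: J={A} ∪ M={T} → {A,T} (+1)
site 2, node CGJMPS: CGPS={C,G} ∪ JM={A,T} → {A,C,G,T} (+1)
site 3, node CS: C={C} ∪ S={G} → {C,G} (+1)
site 3, node CGS: CS={C,G} ∪ G={A} → {A,C,G} (+1)
site 3, node CGPS: CGS={A,C,G} ∪ P={T} → {A,C,G,T} (+1)
site 3, node JM: J={C} ∪ M={G} → {C,G} (+1)
site 3, node CGJMPS: CGPS={A,C,G,T} ∩ JM={C,G} → {C,G} (+0)
site 4, node CS: C={C} ∩ S={C} → {C} (+0)
site 4, node CGS: CS={C} ∪ G={G} → {C,G} (+1)
site 4, node CGPS: CGS={C,G} ∩ P={C} → {C} (+0)
site 4, node JM: J={A} ∩ M={A} → {A} (+0)
site 4, node CGJMPS: CGPS={C} ∪ JM={A} → {A,C} (+1)
per-site changes: [2, 3, 4, 4, 2]; total = 15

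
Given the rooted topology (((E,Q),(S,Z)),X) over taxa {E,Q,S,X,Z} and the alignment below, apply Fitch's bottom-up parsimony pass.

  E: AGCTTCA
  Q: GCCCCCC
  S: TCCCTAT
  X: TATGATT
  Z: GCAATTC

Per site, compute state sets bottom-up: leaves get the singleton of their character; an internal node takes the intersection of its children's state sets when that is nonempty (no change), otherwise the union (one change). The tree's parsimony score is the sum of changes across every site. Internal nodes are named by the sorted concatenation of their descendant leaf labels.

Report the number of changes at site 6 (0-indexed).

3

[col 0] EQ: children E:{A}, Q:{G} ∪→ {A,G}; cost 1
[col 0] SZ: children S:{T}, Z:{G} ∪→ {G,T}; cost 1
[col 0] EQSZ: children EQ:{A,G}, SZ:{G,T} ∩→ {G}; cost 0
[col 0] EQSXZ: children EQSZ:{G}, X:{T} ∪→ {G,T}; cost 1
[col 1] EQ: children E:{G}, Q:{C} ∪→ {C,G}; cost 1
[col 1] SZ: children S:{C}, Z:{C} ∩→ {C}; cost 0
[col 1] EQSZ: children EQ:{C,G}, SZ:{C} ∩→ {C}; cost 0
[col 1] EQSXZ: children EQSZ:{C}, X:{A} ∪→ {A,C}; cost 1
[col 2] EQ: children E:{C}, Q:{C} ∩→ {C}; cost 0
[col 2] SZ: children S:{C}, Z:{A} ∪→ {A,C}; cost 1
[col 2] EQSZ: children EQ:{C}, SZ:{A,C} ∩→ {C}; cost 0
[col 2] EQSXZ: children EQSZ:{C}, X:{T} ∪→ {C,T}; cost 1
[col 3] EQ: children E:{T}, Q:{C} ∪→ {C,T}; cost 1
[col 3] SZ: children S:{C}, Z:{A} ∪→ {A,C}; cost 1
[col 3] EQSZ: children EQ:{C,T}, SZ:{A,C} ∩→ {C}; cost 0
[col 3] EQSXZ: children EQSZ:{C}, X:{G} ∪→ {C,G}; cost 1
[col 4] EQ: children E:{T}, Q:{C} ∪→ {C,T}; cost 1
[col 4] SZ: children S:{T}, Z:{T} ∩→ {T}; cost 0
[col 4] EQSZ: children EQ:{C,T}, SZ:{T} ∩→ {T}; cost 0
[col 4] EQSXZ: children EQSZ:{T}, X:{A} ∪→ {A,T}; cost 1
[col 5] EQ: children E:{C}, Q:{C} ∩→ {C}; cost 0
[col 5] SZ: children S:{A}, Z:{T} ∪→ {A,T}; cost 1
[col 5] EQSZ: children EQ:{C}, SZ:{A,T} ∪→ {A,C,T}; cost 1
[col 5] EQSXZ: children EQSZ:{A,C,T}, X:{T} ∩→ {T}; cost 0
[col 6] EQ: children E:{A}, Q:{C} ∪→ {A,C}; cost 1
[col 6] SZ: children S:{T}, Z:{C} ∪→ {C,T}; cost 1
[col 6] EQSZ: children EQ:{A,C}, SZ:{C,T} ∩→ {C}; cost 0
[col 6] EQSXZ: children EQSZ:{C}, X:{T} ∪→ {C,T}; cost 1
per-site changes: [3, 2, 2, 3, 2, 2, 3]; total = 17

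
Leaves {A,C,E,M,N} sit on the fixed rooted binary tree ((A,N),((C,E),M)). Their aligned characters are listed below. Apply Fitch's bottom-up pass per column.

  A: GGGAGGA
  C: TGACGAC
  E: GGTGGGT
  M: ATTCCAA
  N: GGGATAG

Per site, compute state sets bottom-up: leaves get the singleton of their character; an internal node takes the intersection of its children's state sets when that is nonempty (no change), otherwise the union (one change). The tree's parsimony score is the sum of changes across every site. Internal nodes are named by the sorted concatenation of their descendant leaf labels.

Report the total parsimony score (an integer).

14

AN@0: {G} ∩ {G} = {G} (intersection, +0)
CE@0: {T} ∪ {G} = {G,T} (union, +1)
CEM@0: {G,T} ∪ {A} = {A,G,T} (union, +1)
ACEMN@0: {G} ∩ {A,G,T} = {G} (intersection, +0)
AN@1: {G} ∩ {G} = {G} (intersection, +0)
CE@1: {G} ∩ {G} = {G} (intersection, +0)
CEM@1: {G} ∪ {T} = {G,T} (union, +1)
ACEMN@1: {G} ∩ {G,T} = {G} (intersection, +0)
AN@2: {G} ∩ {G} = {G} (intersection, +0)
CE@2: {A} ∪ {T} = {A,T} (union, +1)
CEM@2: {A,T} ∩ {T} = {T} (intersection, +0)
ACEMN@2: {G} ∪ {T} = {G,T} (union, +1)
AN@3: {A} ∩ {A} = {A} (intersection, +0)
CE@3: {C} ∪ {G} = {C,G} (union, +1)
CEM@3: {C,G} ∩ {C} = {C} (intersection, +0)
ACEMN@3: {A} ∪ {C} = {A,C} (union, +1)
AN@4: {G} ∪ {T} = {G,T} (union, +1)
CE@4: {G} ∩ {G} = {G} (intersection, +0)
CEM@4: {G} ∪ {C} = {C,G} (union, +1)
ACEMN@4: {G,T} ∩ {C,G} = {G} (intersection, +0)
AN@5: {G} ∪ {A} = {A,G} (union, +1)
CE@5: {A} ∪ {G} = {A,G} (union, +1)
CEM@5: {A,G} ∩ {A} = {A} (intersection, +0)
ACEMN@5: {A,G} ∩ {A} = {A} (intersection, +0)
AN@6: {A} ∪ {G} = {A,G} (union, +1)
CE@6: {C} ∪ {T} = {C,T} (union, +1)
CEM@6: {C,T} ∪ {A} = {A,C,T} (union, +1)
ACEMN@6: {A,G} ∩ {A,C,T} = {A} (intersection, +0)
per-site changes: [2, 1, 2, 2, 2, 2, 3]; total = 14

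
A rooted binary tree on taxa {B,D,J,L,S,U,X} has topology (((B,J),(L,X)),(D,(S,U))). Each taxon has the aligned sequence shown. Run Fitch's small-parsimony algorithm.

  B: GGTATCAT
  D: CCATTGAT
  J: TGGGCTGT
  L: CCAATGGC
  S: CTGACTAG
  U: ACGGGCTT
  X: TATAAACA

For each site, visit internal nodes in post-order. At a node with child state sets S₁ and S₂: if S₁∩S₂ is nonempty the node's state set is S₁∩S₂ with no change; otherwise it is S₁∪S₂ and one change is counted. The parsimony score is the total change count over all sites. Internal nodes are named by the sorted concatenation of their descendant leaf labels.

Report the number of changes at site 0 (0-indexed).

4

BJ@0: {G} ∪ {T} = {G,T} (union, +1)
LX@0: {C} ∪ {T} = {C,T} (union, +1)
BJLX@0: {G,T} ∩ {C,T} = {T} (intersection, +0)
SU@0: {C} ∪ {A} = {A,C} (union, +1)
DSU@0: {C} ∩ {A,C} = {C} (intersection, +0)
BDJLSUX@0: {T} ∪ {C} = {C,T} (union, +1)
BJ@1: {G} ∩ {G} = {G} (intersection, +0)
LX@1: {C} ∪ {A} = {A,C} (union, +1)
BJLX@1: {G} ∪ {A,C} = {A,C,G} (union, +1)
SU@1: {T} ∪ {C} = {C,T} (union, +1)
DSU@1: {C} ∩ {C,T} = {C} (intersection, +0)
BDJLSUX@1: {A,C,G} ∩ {C} = {C} (intersection, +0)
BJ@2: {T} ∪ {G} = {G,T} (union, +1)
LX@2: {A} ∪ {T} = {A,T} (union, +1)
BJLX@2: {G,T} ∩ {A,T} = {T} (intersection, +0)
SU@2: {G} ∩ {G} = {G} (intersection, +0)
DSU@2: {A} ∪ {G} = {A,G} (union, +1)
BDJLSUX@2: {T} ∪ {A,G} = {A,G,T} (union, +1)
BJ@3: {A} ∪ {G} = {A,G} (union, +1)
LX@3: {A} ∩ {A} = {A} (intersection, +0)
BJLX@3: {A,G} ∩ {A} = {A} (intersection, +0)
SU@3: {A} ∪ {G} = {A,G} (union, +1)
DSU@3: {T} ∪ {A,G} = {A,G,T} (union, +1)
BDJLSUX@3: {A} ∩ {A,G,T} = {A} (intersection, +0)
BJ@4: {T} ∪ {C} = {C,T} (union, +1)
LX@4: {T} ∪ {A} = {A,T} (union, +1)
BJLX@4: {C,T} ∩ {A,T} = {T} (intersection, +0)
SU@4: {C} ∪ {G} = {C,G} (union, +1)
DSU@4: {T} ∪ {C,G} = {C,G,T} (union, +1)
BDJLSUX@4: {T} ∩ {C,G,T} = {T} (intersection, +0)
BJ@5: {C} ∪ {T} = {C,T} (union, +1)
LX@5: {G} ∪ {A} = {A,G} (union, +1)
BJLX@5: {C,T} ∪ {A,G} = {A,C,G,T} (union, +1)
SU@5: {T} ∪ {C} = {C,T} (union, +1)
DSU@5: {G} ∪ {C,T} = {C,G,T} (union, +1)
BDJLSUX@5: {A,C,G,T} ∩ {C,G,T} = {C,G,T} (intersection, +0)
BJ@6: {A} ∪ {G} = {A,G} (union, +1)
LX@6: {G} ∪ {C} = {C,G} (union, +1)
BJLX@6: {A,G} ∩ {C,G} = {G} (intersection, +0)
SU@6: {A} ∪ {T} = {A,T} (union, +1)
DSU@6: {A} ∩ {A,T} = {A} (intersection, +0)
BDJLSUX@6: {G} ∪ {A} = {A,G} (union, +1)
BJ@7: {T} ∩ {T} = {T} (intersection, +0)
LX@7: {C} ∪ {A} = {A,C} (union, +1)
BJLX@7: {T} ∪ {A,C} = {A,C,T} (union, +1)
SU@7: {G} ∪ {T} = {G,T} (union, +1)
DSU@7: {T} ∩ {G,T} = {T} (intersection, +0)
BDJLSUX@7: {A,C,T} ∩ {T} = {T} (intersection, +0)
per-site changes: [4, 3, 4, 3, 4, 5, 4, 3]; total = 30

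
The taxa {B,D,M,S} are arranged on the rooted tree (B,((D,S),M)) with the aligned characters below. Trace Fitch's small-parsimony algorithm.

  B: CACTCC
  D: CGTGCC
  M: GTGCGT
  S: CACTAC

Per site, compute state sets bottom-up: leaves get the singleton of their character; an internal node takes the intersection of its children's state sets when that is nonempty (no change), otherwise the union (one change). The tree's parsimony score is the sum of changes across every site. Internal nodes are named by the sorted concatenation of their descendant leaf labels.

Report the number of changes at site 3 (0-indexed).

2

[col 0] DS: children D:{C}, S:{C} ∩→ {C}; cost 0
[col 0] DMS: children DS:{C}, M:{G} ∪→ {C,G}; cost 1
[col 0] BDMS: children B:{C}, DMS:{C,G} ∩→ {C}; cost 0
[col 1] DS: children D:{G}, S:{A} ∪→ {A,G}; cost 1
[col 1] DMS: children DS:{A,G}, M:{T} ∪→ {A,G,T}; cost 1
[col 1] BDMS: children B:{A}, DMS:{A,G,T} ∩→ {A}; cost 0
[col 2] DS: children D:{T}, S:{C} ∪→ {C,T}; cost 1
[col 2] DMS: children DS:{C,T}, M:{G} ∪→ {C,G,T}; cost 1
[col 2] BDMS: children B:{C}, DMS:{C,G,T} ∩→ {C}; cost 0
[col 3] DS: children D:{G}, S:{T} ∪→ {G,T}; cost 1
[col 3] DMS: children DS:{G,T}, M:{C} ∪→ {C,G,T}; cost 1
[col 3] BDMS: children B:{T}, DMS:{C,G,T} ∩→ {T}; cost 0
[col 4] DS: children D:{C}, S:{A} ∪→ {A,C}; cost 1
[col 4] DMS: children DS:{A,C}, M:{G} ∪→ {A,C,G}; cost 1
[col 4] BDMS: children B:{C}, DMS:{A,C,G} ∩→ {C}; cost 0
[col 5] DS: children D:{C}, S:{C} ∩→ {C}; cost 0
[col 5] DMS: children DS:{C}, M:{T} ∪→ {C,T}; cost 1
[col 5] BDMS: children B:{C}, DMS:{C,T} ∩→ {C}; cost 0
per-site changes: [1, 2, 2, 2, 2, 1]; total = 10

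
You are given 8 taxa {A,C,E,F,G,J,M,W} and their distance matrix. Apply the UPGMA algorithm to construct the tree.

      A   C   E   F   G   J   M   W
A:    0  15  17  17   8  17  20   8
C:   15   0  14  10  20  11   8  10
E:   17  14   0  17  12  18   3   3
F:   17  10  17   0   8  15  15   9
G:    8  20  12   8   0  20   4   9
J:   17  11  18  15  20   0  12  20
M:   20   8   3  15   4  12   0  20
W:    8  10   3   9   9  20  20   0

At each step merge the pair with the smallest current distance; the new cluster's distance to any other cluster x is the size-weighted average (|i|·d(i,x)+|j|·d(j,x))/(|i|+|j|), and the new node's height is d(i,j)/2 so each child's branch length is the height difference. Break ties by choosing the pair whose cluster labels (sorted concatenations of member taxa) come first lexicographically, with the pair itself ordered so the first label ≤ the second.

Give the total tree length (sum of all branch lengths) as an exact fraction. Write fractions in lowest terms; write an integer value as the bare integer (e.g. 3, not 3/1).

169/4

step 1: merge (E,M) at d=3; branch lengths E→3/2, M→3/2; new cluster EM
  updated: d(A,EM)=37/2, d(C,EM)=11, d(EM,F)=16, d(EM,G)=8, d(EM,J)=15, d(EM,W)=23/2
step 2: merge (A,G) at d=8; branch lengths A→4, G→4; new cluster AG
  updated: d(AG,C)=35/2, d(AG,EM)=53/4, d(AG,F)=25/2, d(AG,J)=37/2, d(AG,W)=17/2
step 3: merge (AG,W) at d=17/2; branch lengths AG→1/4, W→17/4; new cluster AGW
  updated: d(AGW,C)=15, d(AGW,EM)=38/3, d(AGW,F)=34/3, d(AGW,J)=19
step 4: merge (C,F) at d=10; branch lengths C→5, F→5; new cluster CF
  updated: d(AGW,CF)=79/6, d(CF,EM)=27/2, d(CF,J)=13
step 5: merge (AGW,EM) at d=38/3; branch lengths AGW→25/12, EM→29/6; new cluster AEGMW
  updated: d(AEGMW,CF)=133/10, d(AEGMW,J)=87/5
step 6: merge (CF,J) at d=13; branch lengths CF→3/2, J→13/2; new cluster CFJ
  updated: d(AEGMW,CFJ)=44/3
step 7: merge (AEGMW,CFJ) at d=44/3; branch lengths AEGMW→1, CFJ→5/6; new cluster ACEFGJMW
final tree: ((((A:4,G:4):1/4,W:17/4):25/12,(E:3/2,M:3/2):29/6):1,((C:5,F:5):3/2,J:13/2):5/6)
total length: 169/4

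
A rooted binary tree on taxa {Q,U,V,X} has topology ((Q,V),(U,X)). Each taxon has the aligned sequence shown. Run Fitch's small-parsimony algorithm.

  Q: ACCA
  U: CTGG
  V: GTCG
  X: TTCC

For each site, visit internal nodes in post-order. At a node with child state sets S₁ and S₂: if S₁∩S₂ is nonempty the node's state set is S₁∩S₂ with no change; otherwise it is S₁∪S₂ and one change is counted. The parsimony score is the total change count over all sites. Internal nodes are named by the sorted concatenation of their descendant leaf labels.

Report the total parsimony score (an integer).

[col 0] QV: children Q:{A}, V:{G} ∪→ {A,G}; cost 1
[col 0] UX: children U:{C}, X:{T} ∪→ {C,T}; cost 1
[col 0] QUVX: children QV:{A,G}, UX:{C,T} ∪→ {A,C,G,T}; cost 1
[col 1] QV: children Q:{C}, V:{T} ∪→ {C,T}; cost 1
[col 1] UX: children U:{T}, X:{T} ∩→ {T}; cost 0
[col 1] QUVX: children QV:{C,T}, UX:{T} ∩→ {T}; cost 0
[col 2] QV: children Q:{C}, V:{C} ∩→ {C}; cost 0
[col 2] UX: children U:{G}, X:{C} ∪→ {C,G}; cost 1
[col 2] QUVX: children QV:{C}, UX:{C,G} ∩→ {C}; cost 0
[col 3] QV: children Q:{A}, V:{G} ∪→ {A,G}; cost 1
[col 3] UX: children U:{G}, X:{C} ∪→ {C,G}; cost 1
[col 3] QUVX: children QV:{A,G}, UX:{C,G} ∩→ {G}; cost 0
per-site changes: [3, 1, 1, 2]; total = 7

7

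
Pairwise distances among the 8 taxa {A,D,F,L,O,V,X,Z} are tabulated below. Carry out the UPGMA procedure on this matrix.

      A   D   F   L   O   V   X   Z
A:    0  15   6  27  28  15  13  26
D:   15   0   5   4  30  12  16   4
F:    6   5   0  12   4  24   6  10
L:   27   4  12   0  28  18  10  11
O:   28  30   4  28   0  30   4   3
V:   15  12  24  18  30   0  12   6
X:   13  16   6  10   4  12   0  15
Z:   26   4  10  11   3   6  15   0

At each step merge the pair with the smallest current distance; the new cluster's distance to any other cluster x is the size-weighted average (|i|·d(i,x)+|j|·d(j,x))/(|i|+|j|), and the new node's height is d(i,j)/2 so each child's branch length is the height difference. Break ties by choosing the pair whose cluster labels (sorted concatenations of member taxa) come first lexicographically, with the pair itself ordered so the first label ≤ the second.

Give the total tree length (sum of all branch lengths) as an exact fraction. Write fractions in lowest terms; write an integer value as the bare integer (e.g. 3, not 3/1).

904/21

step 1: merge (O,Z) at d=3; branch lengths O→3/2, Z→3/2; new cluster OZ
  updated: d(A,OZ)=27, d(D,OZ)=17, d(F,OZ)=7, d(L,OZ)=39/2, d(OZ,V)=18, d(OZ,X)=19/2
step 2: merge (D,L) at d=4; branch lengths D→2, L→2; new cluster DL
  updated: d(A,DL)=21, d(DL,F)=17/2, d(DL,OZ)=73/4, d(DL,V)=15, d(DL,X)=13
step 3: merge (A,F) at d=6; branch lengths A→3, F→3; new cluster AF
  updated: d(AF,DL)=59/4, d(AF,OZ)=17, d(AF,V)=39/2, d(AF,X)=19/2
step 4: merge (AF,X) at d=19/2; branch lengths AF→7/4, X→19/4; new cluster AFX
  updated: d(AFX,DL)=85/6, d(AFX,OZ)=29/2, d(AFX,V)=17
step 5: merge (AFX,DL) at d=85/6; branch lengths AFX→7/3, DL→61/12; new cluster ADFLX
  updated: d(ADFLX,OZ)=16, d(ADFLX,V)=81/5
step 6: merge (ADFLX,OZ) at d=16; branch lengths ADFLX→11/12, OZ→13/2; new cluster ADFLOXZ
  updated: d(ADFLOXZ,V)=117/7
step 7: merge (ADFLOXZ,V) at d=117/7; branch lengths ADFLOXZ→5/14, V→117/14; new cluster ADFLOVXZ
final tree: (((((A:3,F:3):7/4,X:19/4):7/3,(D:2,L:2):61/12):11/12,(O:3/2,Z:3/2):13/2):5/14,V:117/14)
total length: 904/21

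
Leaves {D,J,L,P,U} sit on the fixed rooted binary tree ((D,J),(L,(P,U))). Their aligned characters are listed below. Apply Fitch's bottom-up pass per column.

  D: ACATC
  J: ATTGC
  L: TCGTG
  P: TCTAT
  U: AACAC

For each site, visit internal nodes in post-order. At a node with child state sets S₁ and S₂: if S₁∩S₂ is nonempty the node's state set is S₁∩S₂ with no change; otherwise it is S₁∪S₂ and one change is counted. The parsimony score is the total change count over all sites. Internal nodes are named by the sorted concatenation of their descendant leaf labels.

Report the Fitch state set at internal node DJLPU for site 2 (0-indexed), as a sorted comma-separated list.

T

site 0, node DJ: D={A} ∩ J={A} → {A} (+0)
site 0, node PU: P={T} ∪ U={A} → {A,T} (+1)
site 0, node LPU: L={T} ∩ PU={A,T} → {T} (+0)
site 0, node DJLPU: DJ={A} ∪ LPU={T} → {A,T} (+1)
site 1, node DJ: D={C} ∪ J={T} → {C,T} (+1)
site 1, node PU: P={C} ∪ U={A} → {A,C} (+1)
site 1, node LPU: L={C} ∩ PU={A,C} → {C} (+0)
site 1, node DJLPU: DJ={C,T} ∩ LPU={C} → {C} (+0)
site 2, node DJ: D={A} ∪ J={T} → {A,T} (+1)
site 2, node PU: P={T} ∪ U={C} → {C,T} (+1)
site 2, node LPU: L={G} ∪ PU={C,T} → {C,G,T} (+1)
site 2, node DJLPU: DJ={A,T} ∩ LPU={C,G,T} → {T} (+0)
site 3, node DJ: D={T} ∪ J={G} → {G,T} (+1)
site 3, node PU: P={A} ∩ U={A} → {A} (+0)
site 3, node LPU: L={T} ∪ PU={A} → {A,T} (+1)
site 3, node DJLPU: DJ={G,T} ∩ LPU={A,T} → {T} (+0)
site 4, node DJ: D={C} ∩ J={C} → {C} (+0)
site 4, node PU: P={T} ∪ U={C} → {C,T} (+1)
site 4, node LPU: L={G} ∪ PU={C,T} → {C,G,T} (+1)
site 4, node DJLPU: DJ={C} ∩ LPU={C,G,T} → {C} (+0)
per-site changes: [2, 2, 3, 2, 2]; total = 11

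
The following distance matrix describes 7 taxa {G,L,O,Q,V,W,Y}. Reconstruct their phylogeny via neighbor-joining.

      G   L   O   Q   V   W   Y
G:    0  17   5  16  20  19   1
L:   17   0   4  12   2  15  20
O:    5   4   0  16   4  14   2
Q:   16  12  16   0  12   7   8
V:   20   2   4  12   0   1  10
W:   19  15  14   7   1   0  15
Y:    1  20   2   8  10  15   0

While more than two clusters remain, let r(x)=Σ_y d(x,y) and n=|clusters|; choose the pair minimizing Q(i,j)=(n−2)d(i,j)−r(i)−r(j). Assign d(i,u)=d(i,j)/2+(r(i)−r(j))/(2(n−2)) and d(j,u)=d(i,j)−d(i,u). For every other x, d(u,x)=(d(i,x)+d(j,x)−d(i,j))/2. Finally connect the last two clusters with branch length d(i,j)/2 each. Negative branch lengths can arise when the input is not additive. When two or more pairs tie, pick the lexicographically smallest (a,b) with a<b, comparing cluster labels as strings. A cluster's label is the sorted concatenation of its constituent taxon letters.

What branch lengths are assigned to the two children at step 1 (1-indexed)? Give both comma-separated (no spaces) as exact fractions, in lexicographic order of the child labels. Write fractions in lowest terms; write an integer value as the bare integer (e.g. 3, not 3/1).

27/10,-17/10

step 1: merge (G,Y) at d=1, Q=-129; branch lengths G→27/10, Y→-17/10; new cluster GY
  updated: d(GY,L)=18, d(GY,O)=3, d(GY,Q)=23/2, d(GY,V)=29/2, d(GY,W)=33/2
step 2: merge (GY,O) at d=3, Q=-185/2; branch lengths GY→69/16, O→-21/16; new cluster GOY
  updated: d(GOY,L)=19/2, d(GOY,Q)=49/4, d(GOY,V)=31/4, d(GOY,W)=55/4
step 3: merge (Q,W) at d=7, Q=-59; branch lengths Q→55/12, W→29/12; new cluster QW
  updated: d(GOY,QW)=19/2, d(L,QW)=10, d(QW,V)=3
step 4: merge (GOY,QW) at d=19/2, Q=-121/4; branch lengths GOY→93/16, QW→59/16; new cluster GOQWY
  updated: d(GOQWY,L)=5, d(GOQWY,V)=5/8
step 5: merge (GOQWY,L) at d=5, Q=-61/8; branch lengths GOQWY→29/16, L→51/16; new cluster GLOQWY
  updated: d(GLOQWY,V)=-19/16
step 6: merge (GLOQWY,V) at d=-19/16; branch lengths GLOQWY→-19/32, V→-19/32; new cluster GLOQVWY
final tree: (((((G:27/10,Y:-17/10):69/16,O:-21/16):93/16,(Q:55/12,W:29/12):59/16):29/16,L:51/16):-19/32,V:-19/32)
total length: 389/16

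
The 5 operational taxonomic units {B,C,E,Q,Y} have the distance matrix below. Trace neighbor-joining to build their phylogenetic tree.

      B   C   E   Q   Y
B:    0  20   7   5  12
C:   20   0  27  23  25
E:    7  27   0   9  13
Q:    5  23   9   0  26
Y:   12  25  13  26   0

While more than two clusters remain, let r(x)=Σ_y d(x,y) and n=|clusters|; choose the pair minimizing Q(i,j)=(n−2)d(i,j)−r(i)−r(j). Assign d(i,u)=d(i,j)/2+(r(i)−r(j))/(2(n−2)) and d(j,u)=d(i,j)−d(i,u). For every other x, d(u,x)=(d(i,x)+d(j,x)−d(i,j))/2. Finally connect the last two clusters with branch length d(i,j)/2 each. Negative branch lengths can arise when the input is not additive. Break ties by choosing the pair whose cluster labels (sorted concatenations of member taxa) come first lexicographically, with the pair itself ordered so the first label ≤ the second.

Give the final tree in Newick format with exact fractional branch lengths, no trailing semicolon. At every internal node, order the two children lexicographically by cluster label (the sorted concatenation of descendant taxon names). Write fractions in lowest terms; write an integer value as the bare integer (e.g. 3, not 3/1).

step 1: merge (C,Y) at d=25, Q=-96; branch lengths C→47/3, Y→28/3; new cluster CY
  updated: d(B,CY)=7/2, d(CY,E)=15/2, d(CY,Q)=12
step 2: merge (B,CY) at d=7/2, Q=-63/2; branch lengths B→-1/8, CY→29/8; new cluster BCY
  updated: d(BCY,E)=11/2, d(BCY,Q)=27/4
step 3: merge (BCY,E) at d=11/2, Q=-85/4; branch lengths BCY→13/8, E→31/8; new cluster BCEY
  updated: d(BCEY,Q)=41/8
step 4: merge (BCEY,Q) at d=41/8; branch lengths BCEY→41/16, Q→41/16; new cluster BCEQY
final tree: (((B:-1/8,(C:47/3,Y:28/3):29/8):13/8,E:31/8):41/16,Q:41/16)
total length: 313/8

(((B:-1/8,(C:47/3,Y:28/3):29/8):13/8,E:31/8):41/16,Q:41/16)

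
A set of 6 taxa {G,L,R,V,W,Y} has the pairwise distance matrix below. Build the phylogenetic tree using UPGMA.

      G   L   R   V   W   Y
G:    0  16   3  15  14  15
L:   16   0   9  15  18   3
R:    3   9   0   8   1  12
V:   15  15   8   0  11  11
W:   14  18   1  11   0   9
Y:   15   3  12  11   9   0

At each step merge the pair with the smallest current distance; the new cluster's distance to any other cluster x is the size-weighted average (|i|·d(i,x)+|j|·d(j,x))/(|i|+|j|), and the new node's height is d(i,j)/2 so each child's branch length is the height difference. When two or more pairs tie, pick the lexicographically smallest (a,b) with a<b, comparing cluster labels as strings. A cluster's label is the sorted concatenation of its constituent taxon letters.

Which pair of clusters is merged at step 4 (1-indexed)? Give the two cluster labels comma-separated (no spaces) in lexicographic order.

GRW,V

step 1: merge (R,W) at d=1; branch lengths R→1/2, W→1/2; new cluster RW
  updated: d(G,RW)=17/2, d(L,RW)=27/2, d(RW,V)=19/2, d(RW,Y)=21/2
step 2: merge (L,Y) at d=3; branch lengths L→3/2, Y→3/2; new cluster LY
  updated: d(G,LY)=31/2, d(LY,RW)=12, d(LY,V)=13
step 3: merge (G,RW) at d=17/2; branch lengths G→17/4, RW→15/4; new cluster GRW
  updated: d(GRW,LY)=79/6, d(GRW,V)=34/3
step 4: merge (GRW,V) at d=34/3; branch lengths GRW→17/12, V→17/3; new cluster GRVW
  updated: d(GRVW,LY)=105/8
step 5: merge (GRVW,LY) at d=105/8; branch lengths GRVW→43/48, LY→81/16; new cluster GLRVWY
final tree: (((G:17/4,(R:1/2,W:1/2):15/4):17/12,V:17/3):43/48,(L:3/2,Y:3/2):81/16)
total length: 601/24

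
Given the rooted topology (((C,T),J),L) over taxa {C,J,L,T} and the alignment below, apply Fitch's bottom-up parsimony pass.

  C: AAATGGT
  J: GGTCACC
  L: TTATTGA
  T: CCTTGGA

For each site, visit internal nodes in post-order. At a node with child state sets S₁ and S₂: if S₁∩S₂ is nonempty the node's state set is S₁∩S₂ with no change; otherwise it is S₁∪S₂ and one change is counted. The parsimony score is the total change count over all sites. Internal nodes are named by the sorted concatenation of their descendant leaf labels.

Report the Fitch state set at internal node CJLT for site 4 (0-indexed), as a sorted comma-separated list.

A,G,T

[col 0] CT: children C:{A}, T:{C} ∪→ {A,C}; cost 1
[col 0] CJT: children CT:{A,C}, J:{G} ∪→ {A,C,G}; cost 1
[col 0] CJLT: children CJT:{A,C,G}, L:{T} ∪→ {A,C,G,T}; cost 1
[col 1] CT: children C:{A}, T:{C} ∪→ {A,C}; cost 1
[col 1] CJT: children CT:{A,C}, J:{G} ∪→ {A,C,G}; cost 1
[col 1] CJLT: children CJT:{A,C,G}, L:{T} ∪→ {A,C,G,T}; cost 1
[col 2] CT: children C:{A}, T:{T} ∪→ {A,T}; cost 1
[col 2] CJT: children CT:{A,T}, J:{T} ∩→ {T}; cost 0
[col 2] CJLT: children CJT:{T}, L:{A} ∪→ {A,T}; cost 1
[col 3] CT: children C:{T}, T:{T} ∩→ {T}; cost 0
[col 3] CJT: children CT:{T}, J:{C} ∪→ {C,T}; cost 1
[col 3] CJLT: children CJT:{C,T}, L:{T} ∩→ {T}; cost 0
[col 4] CT: children C:{G}, T:{G} ∩→ {G}; cost 0
[col 4] CJT: children CT:{G}, J:{A} ∪→ {A,G}; cost 1
[col 4] CJLT: children CJT:{A,G}, L:{T} ∪→ {A,G,T}; cost 1
[col 5] CT: children C:{G}, T:{G} ∩→ {G}; cost 0
[col 5] CJT: children CT:{G}, J:{C} ∪→ {C,G}; cost 1
[col 5] CJLT: children CJT:{C,G}, L:{G} ∩→ {G}; cost 0
[col 6] CT: children C:{T}, T:{A} ∪→ {A,T}; cost 1
[col 6] CJT: children CT:{A,T}, J:{C} ∪→ {A,C,T}; cost 1
[col 6] CJLT: children CJT:{A,C,T}, L:{A} ∩→ {A}; cost 0
per-site changes: [3, 3, 2, 1, 2, 1, 2]; total = 14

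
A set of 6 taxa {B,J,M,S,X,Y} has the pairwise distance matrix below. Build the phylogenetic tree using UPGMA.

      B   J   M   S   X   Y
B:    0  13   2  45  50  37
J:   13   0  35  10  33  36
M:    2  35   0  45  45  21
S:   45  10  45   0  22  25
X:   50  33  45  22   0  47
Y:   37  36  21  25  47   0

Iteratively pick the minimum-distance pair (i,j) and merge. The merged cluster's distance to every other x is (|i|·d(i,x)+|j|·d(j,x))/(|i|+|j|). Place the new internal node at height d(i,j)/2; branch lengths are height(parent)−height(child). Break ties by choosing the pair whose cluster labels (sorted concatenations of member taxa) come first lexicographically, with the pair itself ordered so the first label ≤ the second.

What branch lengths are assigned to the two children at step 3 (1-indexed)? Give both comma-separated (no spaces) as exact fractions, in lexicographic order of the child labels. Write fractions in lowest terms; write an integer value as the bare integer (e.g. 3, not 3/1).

1. join B+M (d=2) ⇒ BM; edges |B|=1, |M|=1
  updated: d(BM,J)=24, d(BM,S)=45, d(BM,X)=95/2, d(BM,Y)=29
2. join J+S (d=10) ⇒ JS; edges |J|=5, |S|=5
  updated: d(BM,JS)=69/2, d(JS,X)=55/2, d(JS,Y)=61/2
3. join JS+X (d=55/2) ⇒ JSX; edges |JS|=35/4, |X|=55/4
  updated: d(BM,JSX)=233/6, d(JSX,Y)=36
4. join BM+Y (d=29) ⇒ BMY; edges |BM|=27/2, |Y|=29/2
  updated: d(BMY,JSX)=341/9
5. join BMY+JSX (d=341/9) ⇒ BJMSXY; edges |BMY|=40/9, |JSX|=187/36
final tree: (((B:1,M:1):27/2,Y:29/2):40/9,((J:5,S:5):35/4,X:55/4):187/36)
total length: 2597/36

35/4,55/4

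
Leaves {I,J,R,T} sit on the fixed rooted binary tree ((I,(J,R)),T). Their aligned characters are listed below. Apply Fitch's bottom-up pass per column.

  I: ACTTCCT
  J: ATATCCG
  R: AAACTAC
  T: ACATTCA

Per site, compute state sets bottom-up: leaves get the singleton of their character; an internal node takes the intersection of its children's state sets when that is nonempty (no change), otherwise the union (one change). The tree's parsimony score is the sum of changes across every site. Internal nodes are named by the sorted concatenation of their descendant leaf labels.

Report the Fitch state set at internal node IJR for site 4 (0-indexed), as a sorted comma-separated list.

site 0, node JR: J={A} ∩ R={A} → {A} (+0)
site 0, node IJR: I={A} ∩ JR={A} → {A} (+0)
site 0, node IJRT: IJR={A} ∩ T={A} → {A} (+0)
site 1, node JR: J={T} ∪ R={A} → {A,T} (+1)
site 1, node IJR: I={C} ∪ JR={A,T} → {A,C,T} (+1)
site 1, node IJRT: IJR={A,C,T} ∩ T={C} → {C} (+0)
site 2, node JR: J={A} ∩ R={A} → {A} (+0)
site 2, node IJR: I={T} ∪ JR={A} → {A,T} (+1)
site 2, node IJRT: IJR={A,T} ∩ T={A} → {A} (+0)
site 3, node JR: J={T} ∪ R={C} → {C,T} (+1)
site 3, node IJR: I={T} ∩ JR={C,T} → {T} (+0)
site 3, node IJRT: IJR={T} ∩ T={T} → {T} (+0)
site 4, node JR: J={C} ∪ R={T} → {C,T} (+1)
site 4, node IJR: I={C} ∩ JR={C,T} → {C} (+0)
site 4, node IJRT: IJR={C} ∪ T={T} → {C,T} (+1)
site 5, node JR: J={C} ∪ R={A} → {A,C} (+1)
site 5, node IJR: I={C} ∩ JR={A,C} → {C} (+0)
site 5, node IJRT: IJR={C} ∩ T={C} → {C} (+0)
site 6, node JR: J={G} ∪ R={C} → {C,G} (+1)
site 6, node IJR: I={T} ∪ JR={C,G} → {C,G,T} (+1)
site 6, node IJRT: IJR={C,G,T} ∪ T={A} → {A,C,G,T} (+1)
per-site changes: [0, 2, 1, 1, 2, 1, 3]; total = 10

C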